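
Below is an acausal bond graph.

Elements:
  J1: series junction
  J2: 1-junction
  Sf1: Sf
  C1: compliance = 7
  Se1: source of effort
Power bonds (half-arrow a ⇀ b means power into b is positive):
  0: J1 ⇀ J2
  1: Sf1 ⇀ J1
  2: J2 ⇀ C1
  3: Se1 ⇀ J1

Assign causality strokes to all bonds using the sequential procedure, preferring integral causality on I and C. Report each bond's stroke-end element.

b1 |Sf1  (Sf1: flow source, stroke at near end)
b3 |J1  (Se1 (Se) sets effort on bond)
b0 |J1  (J1 flow already set via bond 1)
b2 |J2  (J2 flow already set via bond 0)

b0 |J1
b1 |Sf1
b2 |J2
b3 |J1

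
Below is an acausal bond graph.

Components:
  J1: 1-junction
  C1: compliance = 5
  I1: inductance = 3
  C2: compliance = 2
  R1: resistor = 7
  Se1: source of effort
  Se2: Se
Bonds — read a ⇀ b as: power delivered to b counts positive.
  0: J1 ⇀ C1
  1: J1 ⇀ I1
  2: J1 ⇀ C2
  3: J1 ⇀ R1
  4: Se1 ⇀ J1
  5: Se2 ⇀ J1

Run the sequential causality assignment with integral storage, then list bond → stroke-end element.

bond 4 →J1  (Se1 fixes effort; stroke away)
bond 5 →J1  (source Se2 imposes e)
bond 0 →J1  (prefer integral on C1)
bond 1 →I1  (I1: I, integral causality)
bond 2 →J1  (common-f at J1 fixed by 1)
bond 3 →J1  (J1 flow already set via bond 1)

b0 stroke→J1
b1 stroke→I1
b2 stroke→J1
b3 stroke→J1
b4 stroke→J1
b5 stroke→J1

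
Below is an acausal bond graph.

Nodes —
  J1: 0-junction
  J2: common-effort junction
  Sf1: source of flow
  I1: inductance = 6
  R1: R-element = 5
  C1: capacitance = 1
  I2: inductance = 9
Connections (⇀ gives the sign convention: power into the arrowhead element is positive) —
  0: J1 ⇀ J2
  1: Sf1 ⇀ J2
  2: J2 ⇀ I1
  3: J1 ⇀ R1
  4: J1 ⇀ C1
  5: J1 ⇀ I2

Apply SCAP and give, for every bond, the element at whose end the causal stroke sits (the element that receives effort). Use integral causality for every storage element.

β1 stroke at Sf1  (source Sf1 imposes f)
β2 stroke at I1  (I1 outputs flow p/I1)
β0 stroke at J2  (J2 needs exactly one e-in)
β4 stroke at J1  (C1: C, integral causality)
β3 stroke at R1  (J1 effort already set via bond 4)
β5 stroke at I2  (common-e at J1 fixed by 4)

β0 stroke at J2
β1 stroke at Sf1
β2 stroke at I1
β3 stroke at R1
β4 stroke at J1
β5 stroke at I2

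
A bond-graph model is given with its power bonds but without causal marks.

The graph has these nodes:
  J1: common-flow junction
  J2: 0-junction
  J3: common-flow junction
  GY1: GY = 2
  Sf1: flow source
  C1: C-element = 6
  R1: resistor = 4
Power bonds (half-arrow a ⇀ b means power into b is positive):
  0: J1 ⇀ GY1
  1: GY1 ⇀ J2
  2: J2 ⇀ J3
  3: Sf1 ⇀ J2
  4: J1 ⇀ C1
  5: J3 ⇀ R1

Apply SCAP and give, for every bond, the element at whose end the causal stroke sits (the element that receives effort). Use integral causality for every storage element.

β0 stroke→GY1
β1 stroke→GY1
β2 stroke→J2
β3 stroke→Sf1
β4 stroke→J1
β5 stroke→J3

β3 stroke at Sf1  (Sf1: flow source, stroke at near end)
β4 stroke at J1  (prefer integral on C1)
β0 stroke at GY1  (only one flow-in slot at J1)
β1 stroke at GY1  (GY1 both-in/both-out from 0)
β2 stroke at J2  (closing 0-jn rule on J2)
β5 stroke at J3  (J3: bond 2 brought flow, rest push out)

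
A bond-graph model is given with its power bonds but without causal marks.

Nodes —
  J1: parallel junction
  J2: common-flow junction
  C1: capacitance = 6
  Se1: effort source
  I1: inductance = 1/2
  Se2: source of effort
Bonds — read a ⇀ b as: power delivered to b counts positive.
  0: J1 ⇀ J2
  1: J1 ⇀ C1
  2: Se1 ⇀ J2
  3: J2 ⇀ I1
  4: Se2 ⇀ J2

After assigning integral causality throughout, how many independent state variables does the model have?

2  (C1, I1 all integral)

#2 stroke→J2  (Se1: effort source, stroke at far end)
#4 stroke→J2  (Se2 (Se) sets effort on bond)
#1 stroke→J1  (C1 outputs effort q/C1)
#0 stroke→J2  (0-jn J1 has e-setter on 1)
#3 stroke→I1  (only one flow-in slot at J2)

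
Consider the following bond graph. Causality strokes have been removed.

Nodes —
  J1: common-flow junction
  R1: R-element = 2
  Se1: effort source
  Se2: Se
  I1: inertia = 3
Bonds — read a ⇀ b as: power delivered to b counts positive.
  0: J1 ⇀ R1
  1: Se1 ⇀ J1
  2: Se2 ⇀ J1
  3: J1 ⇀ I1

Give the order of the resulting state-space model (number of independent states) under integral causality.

#1 stroke→J1  (Se1 (Se) sets effort on bond)
#2 stroke→J1  (source Se2 imposes e)
#3 stroke→I1  (I1: I, integral causality)
#0 stroke→J1  (J1: bond 3 brought flow, rest push out)

1  (I1 all integral)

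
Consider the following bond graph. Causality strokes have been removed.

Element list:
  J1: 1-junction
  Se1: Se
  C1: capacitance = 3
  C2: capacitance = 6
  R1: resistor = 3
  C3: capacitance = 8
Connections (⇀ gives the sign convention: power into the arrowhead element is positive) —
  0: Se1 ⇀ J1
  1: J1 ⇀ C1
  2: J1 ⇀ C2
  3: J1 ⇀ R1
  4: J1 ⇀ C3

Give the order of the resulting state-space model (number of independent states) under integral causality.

bond 0 stroke at J1  (Se1 fixes effort; stroke away)
bond 1 stroke at J1  (C1 integral (e out))
bond 2 stroke at J1  (C2 integral (e out))
bond 4 stroke at J1  (C3: C, integral causality)
bond 3 stroke at R1  (J1 needs exactly one f-in)

3  (C1, C2, C3 all integral)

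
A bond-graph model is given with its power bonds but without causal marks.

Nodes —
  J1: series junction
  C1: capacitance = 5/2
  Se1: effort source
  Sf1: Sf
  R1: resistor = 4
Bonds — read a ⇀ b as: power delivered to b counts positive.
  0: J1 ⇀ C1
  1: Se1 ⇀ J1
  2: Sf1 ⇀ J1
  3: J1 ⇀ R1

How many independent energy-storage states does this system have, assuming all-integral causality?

1  (C1 all integral)

β1 |J1  (Se1 fixes effort; stroke away)
β2 |Sf1  (Sf1: flow source, stroke at near end)
β0 |J1  (J1 flow already set via bond 2)
β3 |J1  (1-jn J1 has f-setter on 2)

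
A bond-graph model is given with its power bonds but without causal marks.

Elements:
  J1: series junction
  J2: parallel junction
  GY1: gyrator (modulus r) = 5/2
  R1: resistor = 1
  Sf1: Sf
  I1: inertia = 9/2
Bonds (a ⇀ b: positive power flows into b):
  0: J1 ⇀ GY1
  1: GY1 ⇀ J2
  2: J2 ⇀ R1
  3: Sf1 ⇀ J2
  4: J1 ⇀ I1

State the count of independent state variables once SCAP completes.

b3 →Sf1  (Sf1 (Sf) sets flow on bond)
b4 →I1  (prefer integral on I1)
b0 →J1  (1-jn J1 has f-setter on 4)
b1 →J2  (through GY1, causality inverts; strokes same side of GY1)
b2 →R1  (J2: bond 1 brought effort, rest push out)

1  (I1 all integral)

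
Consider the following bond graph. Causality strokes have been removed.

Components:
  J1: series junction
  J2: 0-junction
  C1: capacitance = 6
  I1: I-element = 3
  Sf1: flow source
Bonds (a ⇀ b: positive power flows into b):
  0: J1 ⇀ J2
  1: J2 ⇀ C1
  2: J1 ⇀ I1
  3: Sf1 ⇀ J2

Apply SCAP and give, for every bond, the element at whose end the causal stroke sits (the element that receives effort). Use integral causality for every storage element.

#3 stroke at Sf1  (source Sf1 imposes f)
#1 stroke at J2  (prefer integral on C1)
#0 stroke at J1  (J2: bond 1 brought effort, rest push out)
#2 stroke at I1  (J1 needs exactly one f-in)

β0 stroke at J1
β1 stroke at J2
β2 stroke at I1
β3 stroke at Sf1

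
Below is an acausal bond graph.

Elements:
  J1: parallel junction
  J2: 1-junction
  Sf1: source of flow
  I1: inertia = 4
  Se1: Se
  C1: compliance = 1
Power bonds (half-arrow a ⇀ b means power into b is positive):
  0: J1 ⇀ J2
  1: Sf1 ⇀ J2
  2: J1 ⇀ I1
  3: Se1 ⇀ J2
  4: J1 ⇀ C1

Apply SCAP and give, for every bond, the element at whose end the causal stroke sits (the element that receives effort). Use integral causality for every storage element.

β0 stroke→J2
β1 stroke→Sf1
β2 stroke→I1
β3 stroke→J2
β4 stroke→J1

β1 →Sf1  (Sf1 (Sf) sets flow on bond)
β3 →J2  (Se1: effort source, stroke at far end)
β0 →J2  (1-jn J2 has f-setter on 1)
β2 →I1  (I1 outputs flow p/I1)
β4 →J1  (only one effort-in slot at J1)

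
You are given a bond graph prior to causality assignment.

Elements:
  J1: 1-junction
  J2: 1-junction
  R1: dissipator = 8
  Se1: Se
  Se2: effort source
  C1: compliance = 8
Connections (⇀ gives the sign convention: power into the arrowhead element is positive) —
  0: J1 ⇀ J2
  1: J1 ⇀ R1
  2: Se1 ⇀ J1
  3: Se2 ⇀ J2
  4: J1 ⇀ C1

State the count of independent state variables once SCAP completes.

bond 2 stroke→J1  (Se1 (Se) sets effort on bond)
bond 3 stroke→J2  (Se2 (Se) sets effort on bond)
bond 0 stroke→J1  (only one flow-in slot at J2)
bond 4 stroke→J1  (C1: C, integral causality)
bond 1 stroke→R1  (J1: last free bond brings flow in)

1  (C1 all integral)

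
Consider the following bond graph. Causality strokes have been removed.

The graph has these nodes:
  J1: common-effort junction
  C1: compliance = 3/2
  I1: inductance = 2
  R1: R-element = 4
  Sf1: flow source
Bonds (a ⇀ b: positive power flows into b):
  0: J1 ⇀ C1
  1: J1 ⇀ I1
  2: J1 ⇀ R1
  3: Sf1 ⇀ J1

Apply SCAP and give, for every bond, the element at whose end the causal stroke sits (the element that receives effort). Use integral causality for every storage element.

bond 3 |Sf1  (Sf1 fixes flow; stroke at Sf1)
bond 0 |J1  (C1: C, integral causality)
bond 1 |I1  (J1 effort already set via bond 0)
bond 2 |R1  (J1: bond 0 brought effort, rest push out)

b0 →J1
b1 →I1
b2 →R1
b3 →Sf1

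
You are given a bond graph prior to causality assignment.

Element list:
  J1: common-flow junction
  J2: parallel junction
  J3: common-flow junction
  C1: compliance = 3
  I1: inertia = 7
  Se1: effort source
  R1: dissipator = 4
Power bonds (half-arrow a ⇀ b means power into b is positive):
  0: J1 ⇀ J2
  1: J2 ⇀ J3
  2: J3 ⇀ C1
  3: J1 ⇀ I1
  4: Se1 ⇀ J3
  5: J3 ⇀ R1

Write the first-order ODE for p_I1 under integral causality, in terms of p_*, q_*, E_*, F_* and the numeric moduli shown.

dp_I1/dt = E_Se1 - 4*p_I1/7 - q_C1/3

b4 |J3  (Se1 (Se) sets effort on bond)
b2 |J3  (C1: C, integral causality)
b3 |I1  (I1 integral (f out))
b0 |J1  (1-jn J1 has f-setter on 3)
b1 |J2  (J2: last free bond brings effort in)
b5 |J3  (J3: bond 1 brought flow, rest push out)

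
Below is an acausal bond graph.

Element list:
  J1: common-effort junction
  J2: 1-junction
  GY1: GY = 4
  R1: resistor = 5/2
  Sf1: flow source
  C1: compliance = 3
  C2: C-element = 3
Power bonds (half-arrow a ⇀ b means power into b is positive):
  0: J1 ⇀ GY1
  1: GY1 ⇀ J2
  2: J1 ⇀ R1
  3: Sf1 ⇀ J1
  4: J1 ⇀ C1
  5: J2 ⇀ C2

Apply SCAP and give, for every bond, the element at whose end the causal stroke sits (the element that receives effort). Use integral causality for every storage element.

b0 |GY1
b1 |GY1
b2 |R1
b3 |Sf1
b4 |J1
b5 |J2

β3 stroke→Sf1  (source Sf1 imposes f)
β4 stroke→J1  (C1: C, integral causality)
β0 stroke→GY1  (J1: bond 4 brought effort, rest push out)
β2 stroke→R1  (common-e at J1 fixed by 4)
β1 stroke→GY1  (GY1: gyrator matches bond 0)
β5 stroke→J2  (common-f at J2 fixed by 1)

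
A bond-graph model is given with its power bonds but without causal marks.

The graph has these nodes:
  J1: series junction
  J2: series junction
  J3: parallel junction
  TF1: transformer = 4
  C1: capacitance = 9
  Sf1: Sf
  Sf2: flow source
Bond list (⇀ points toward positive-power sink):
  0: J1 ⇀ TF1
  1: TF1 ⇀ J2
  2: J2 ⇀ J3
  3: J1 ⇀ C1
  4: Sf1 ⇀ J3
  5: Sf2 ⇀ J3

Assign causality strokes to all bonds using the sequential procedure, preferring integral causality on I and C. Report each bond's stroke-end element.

b0 stroke at TF1
b1 stroke at J2
b2 stroke at J3
b3 stroke at J1
b4 stroke at Sf1
b5 stroke at Sf2

#4 |Sf1  (Sf1: flow source, stroke at near end)
#5 |Sf2  (Sf2 fixes flow; stroke at Sf2)
#2 |J3  (only one effort-in slot at J3)
#1 |J2  (J2: bond 2 brought flow, rest push out)
#0 |TF1  (TF TF1: opposite of bond 1)
#3 |J1  (J1: bond 0 brought flow, rest push out)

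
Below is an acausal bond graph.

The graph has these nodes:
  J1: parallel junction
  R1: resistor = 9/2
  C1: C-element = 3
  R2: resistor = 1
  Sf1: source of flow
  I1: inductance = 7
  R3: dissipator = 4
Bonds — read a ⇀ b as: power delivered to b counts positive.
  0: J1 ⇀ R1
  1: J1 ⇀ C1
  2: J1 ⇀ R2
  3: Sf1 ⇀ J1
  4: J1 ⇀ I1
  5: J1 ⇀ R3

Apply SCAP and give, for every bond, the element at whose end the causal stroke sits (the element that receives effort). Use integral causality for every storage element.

#0 |R1
#1 |J1
#2 |R2
#3 |Sf1
#4 |I1
#5 |R3

#3 |Sf1  (Sf1 (Sf) sets flow on bond)
#1 |J1  (C1 integral (e out))
#0 |R1  (0-jn J1 has e-setter on 1)
#2 |R2  (J1 effort already set via bond 1)
#4 |I1  (0-jn J1 has e-setter on 1)
#5 |R3  (common-e at J1 fixed by 1)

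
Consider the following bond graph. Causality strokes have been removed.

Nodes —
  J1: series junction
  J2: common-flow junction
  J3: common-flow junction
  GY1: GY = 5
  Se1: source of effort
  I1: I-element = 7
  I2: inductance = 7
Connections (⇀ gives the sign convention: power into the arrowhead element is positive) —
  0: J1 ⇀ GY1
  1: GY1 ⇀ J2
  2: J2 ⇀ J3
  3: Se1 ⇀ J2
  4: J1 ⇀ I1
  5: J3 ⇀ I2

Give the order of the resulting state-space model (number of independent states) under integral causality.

β3 →J2  (Se1 (Se) sets effort on bond)
β4 →I1  (I1 outputs flow p/I1)
β0 →J1  (J1 flow already set via bond 4)
β1 →J2  (GY GY1: same side as bond 0)
β2 →J3  (J2 needs exactly one f-in)
β5 →I2  (only one flow-in slot at J3)

2  (I1, I2 all integral)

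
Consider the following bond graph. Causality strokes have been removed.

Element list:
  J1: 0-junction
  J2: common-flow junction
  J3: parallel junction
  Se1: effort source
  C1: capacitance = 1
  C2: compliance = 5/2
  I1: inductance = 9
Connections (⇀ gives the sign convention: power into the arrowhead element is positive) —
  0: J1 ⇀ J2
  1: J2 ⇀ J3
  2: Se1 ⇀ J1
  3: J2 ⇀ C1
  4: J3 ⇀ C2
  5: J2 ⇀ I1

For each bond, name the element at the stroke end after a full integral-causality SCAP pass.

b2 stroke→J1  (source Se1 imposes e)
b0 stroke→J2  (J1: bond 2 brought effort, rest push out)
b3 stroke→J2  (C1: C, integral causality)
b4 stroke→J3  (C2: C, integral causality)
b1 stroke→J2  (0-jn J3 has e-setter on 4)
b5 stroke→I1  (only one flow-in slot at J2)

b0 →J2
b1 →J2
b2 →J1
b3 →J2
b4 →J3
b5 →I1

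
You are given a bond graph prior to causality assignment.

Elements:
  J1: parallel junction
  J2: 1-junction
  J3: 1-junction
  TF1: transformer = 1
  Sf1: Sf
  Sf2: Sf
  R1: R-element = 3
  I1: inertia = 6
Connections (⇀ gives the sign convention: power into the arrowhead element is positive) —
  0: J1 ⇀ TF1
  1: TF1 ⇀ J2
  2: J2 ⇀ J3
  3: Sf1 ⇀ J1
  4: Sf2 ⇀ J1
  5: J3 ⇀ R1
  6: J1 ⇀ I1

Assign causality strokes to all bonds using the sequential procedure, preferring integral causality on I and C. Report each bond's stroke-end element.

b3 stroke at Sf1  (Sf1 (Sf) sets flow on bond)
b4 stroke at Sf2  (Sf2: flow source, stroke at near end)
b6 stroke at I1  (prefer integral on I1)
b0 stroke at J1  (J1 needs exactly one e-in)
b1 stroke at TF1  (TF1 one-in-one-out from 0)
b2 stroke at J2  (J2: bond 1 brought flow, rest push out)
b5 stroke at J3  (1-jn J3 has f-setter on 2)

b0 |J1
b1 |TF1
b2 |J2
b3 |Sf1
b4 |Sf2
b5 |J3
b6 |I1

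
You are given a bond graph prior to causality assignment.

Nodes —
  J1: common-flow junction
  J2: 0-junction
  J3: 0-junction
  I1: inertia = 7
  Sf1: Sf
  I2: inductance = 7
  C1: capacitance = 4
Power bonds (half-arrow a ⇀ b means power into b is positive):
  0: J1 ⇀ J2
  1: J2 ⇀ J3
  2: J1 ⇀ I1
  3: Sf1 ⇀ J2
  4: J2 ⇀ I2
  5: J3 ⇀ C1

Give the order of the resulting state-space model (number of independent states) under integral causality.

bond 3 →Sf1  (Sf1 (Sf) sets flow on bond)
bond 2 →I1  (prefer integral on I1)
bond 0 →J1  (J1 flow already set via bond 2)
bond 4 →I2  (I2 outputs flow p/I2)
bond 1 →J2  (J2: last free bond brings effort in)
bond 5 →J3  (closing 0-jn rule on J3)

3  (C1, I1, I2 all integral)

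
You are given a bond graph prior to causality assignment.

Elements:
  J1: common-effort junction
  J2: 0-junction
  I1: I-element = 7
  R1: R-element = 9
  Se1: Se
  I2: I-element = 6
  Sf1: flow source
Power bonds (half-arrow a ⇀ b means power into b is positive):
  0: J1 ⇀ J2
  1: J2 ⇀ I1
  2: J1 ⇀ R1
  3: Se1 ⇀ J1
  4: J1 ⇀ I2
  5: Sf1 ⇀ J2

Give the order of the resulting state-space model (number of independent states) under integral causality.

2  (I1, I2 all integral)

bond 3 stroke at J1  (Se1 fixes effort; stroke away)
bond 5 stroke at Sf1  (source Sf1 imposes f)
bond 0 stroke at J2  (0-jn J1 has e-setter on 3)
bond 2 stroke at R1  (common-e at J1 fixed by 3)
bond 4 stroke at I2  (0-jn J1 has e-setter on 3)
bond 1 stroke at I1  (J2 effort already set via bond 0)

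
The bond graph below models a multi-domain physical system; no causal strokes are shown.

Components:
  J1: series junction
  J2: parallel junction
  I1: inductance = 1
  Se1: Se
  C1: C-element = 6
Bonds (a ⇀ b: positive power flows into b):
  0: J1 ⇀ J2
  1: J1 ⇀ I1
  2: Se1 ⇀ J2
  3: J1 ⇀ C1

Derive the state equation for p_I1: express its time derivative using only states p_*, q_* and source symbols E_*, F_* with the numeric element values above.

dp_I1/dt = -E_Se1 - q_C1/6

bond 2 stroke at J2  (Se1 (Se) sets effort on bond)
bond 0 stroke at J1  (common-e at J2 fixed by 2)
bond 1 stroke at I1  (I1 outputs flow p/I1)
bond 3 stroke at J1  (J1 flow already set via bond 1)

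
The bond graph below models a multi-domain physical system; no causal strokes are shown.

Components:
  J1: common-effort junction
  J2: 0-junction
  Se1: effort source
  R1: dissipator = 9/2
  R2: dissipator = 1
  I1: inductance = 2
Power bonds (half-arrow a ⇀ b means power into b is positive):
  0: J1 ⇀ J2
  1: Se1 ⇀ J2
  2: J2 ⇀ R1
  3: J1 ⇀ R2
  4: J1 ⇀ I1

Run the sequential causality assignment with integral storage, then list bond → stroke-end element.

β1 →J2  (Se1: effort source, stroke at far end)
β0 →J1  (J2: bond 1 brought effort, rest push out)
β2 →R1  (common-e at J2 fixed by 1)
β3 →R2  (common-e at J1 fixed by 0)
β4 →I1  (J1: bond 0 brought effort, rest push out)

bond 0 stroke at J1
bond 1 stroke at J2
bond 2 stroke at R1
bond 3 stroke at R2
bond 4 stroke at I1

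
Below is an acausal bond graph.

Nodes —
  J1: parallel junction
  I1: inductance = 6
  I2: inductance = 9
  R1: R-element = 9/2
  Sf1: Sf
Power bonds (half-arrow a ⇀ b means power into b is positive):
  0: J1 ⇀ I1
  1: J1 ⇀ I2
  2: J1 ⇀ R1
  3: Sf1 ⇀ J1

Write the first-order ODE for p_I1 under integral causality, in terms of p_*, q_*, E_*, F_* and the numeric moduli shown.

dp_I1/dt = 9*F_Sf1/2 - 3*p_I1/4 - p_I2/2

β3 stroke→Sf1  (Sf1: flow source, stroke at near end)
β0 stroke→I1  (I1: I, integral causality)
β1 stroke→I2  (I2 outputs flow p/I2)
β2 stroke→J1  (closing 0-jn rule on J1)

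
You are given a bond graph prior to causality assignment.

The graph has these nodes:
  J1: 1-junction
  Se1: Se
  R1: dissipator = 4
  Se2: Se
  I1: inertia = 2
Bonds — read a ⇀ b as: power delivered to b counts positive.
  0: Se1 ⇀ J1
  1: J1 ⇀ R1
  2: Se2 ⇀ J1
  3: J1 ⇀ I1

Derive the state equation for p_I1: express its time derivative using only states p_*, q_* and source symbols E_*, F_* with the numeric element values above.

dp_I1/dt = E_Se1 + E_Se2 - 2*p_I1

#0 |J1  (Se1: effort source, stroke at far end)
#2 |J1  (Se2 fixes effort; stroke away)
#3 |I1  (I1 outputs flow p/I1)
#1 |J1  (common-f at J1 fixed by 3)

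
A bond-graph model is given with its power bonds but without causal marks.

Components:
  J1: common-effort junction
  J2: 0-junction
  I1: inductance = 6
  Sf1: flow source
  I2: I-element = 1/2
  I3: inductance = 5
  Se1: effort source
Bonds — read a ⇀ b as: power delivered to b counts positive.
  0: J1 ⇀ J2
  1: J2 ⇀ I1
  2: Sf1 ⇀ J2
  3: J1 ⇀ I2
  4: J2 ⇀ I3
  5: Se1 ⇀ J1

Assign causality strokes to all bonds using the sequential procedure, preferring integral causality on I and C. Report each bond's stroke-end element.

bond 0 |J2
bond 1 |I1
bond 2 |Sf1
bond 3 |I2
bond 4 |I3
bond 5 |J1

bond 2 stroke→Sf1  (Sf1 fixes flow; stroke at Sf1)
bond 5 stroke→J1  (Se1 (Se) sets effort on bond)
bond 0 stroke→J2  (common-e at J1 fixed by 5)
bond 3 stroke→I2  (common-e at J1 fixed by 5)
bond 1 stroke→I1  (common-e at J2 fixed by 0)
bond 4 stroke→I3  (0-jn J2 has e-setter on 0)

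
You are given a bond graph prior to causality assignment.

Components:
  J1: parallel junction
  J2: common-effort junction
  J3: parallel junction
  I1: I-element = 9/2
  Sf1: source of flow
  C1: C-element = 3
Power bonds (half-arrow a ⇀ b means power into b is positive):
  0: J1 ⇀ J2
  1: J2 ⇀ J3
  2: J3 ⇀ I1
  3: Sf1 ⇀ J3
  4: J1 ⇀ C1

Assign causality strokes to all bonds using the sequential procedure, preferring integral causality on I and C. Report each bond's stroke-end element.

bond 3 stroke at Sf1  (Sf1 fixes flow; stroke at Sf1)
bond 2 stroke at I1  (prefer integral on I1)
bond 1 stroke at J3  (J3 needs exactly one e-in)
bond 0 stroke at J2  (J2: last free bond brings effort in)
bond 4 stroke at J1  (closing 0-jn rule on J1)

#0 →J2
#1 →J3
#2 →I1
#3 →Sf1
#4 →J1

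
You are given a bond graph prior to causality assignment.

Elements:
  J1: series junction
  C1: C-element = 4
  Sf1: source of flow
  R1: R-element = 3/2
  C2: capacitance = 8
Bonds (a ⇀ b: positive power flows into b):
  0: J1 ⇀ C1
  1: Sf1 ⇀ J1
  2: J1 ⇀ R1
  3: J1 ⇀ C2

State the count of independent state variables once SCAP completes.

2  (C1, C2 all integral)

#1 →Sf1  (Sf1: flow source, stroke at near end)
#0 →J1  (J1 flow already set via bond 1)
#2 →J1  (1-jn J1 has f-setter on 1)
#3 →J1  (J1 flow already set via bond 1)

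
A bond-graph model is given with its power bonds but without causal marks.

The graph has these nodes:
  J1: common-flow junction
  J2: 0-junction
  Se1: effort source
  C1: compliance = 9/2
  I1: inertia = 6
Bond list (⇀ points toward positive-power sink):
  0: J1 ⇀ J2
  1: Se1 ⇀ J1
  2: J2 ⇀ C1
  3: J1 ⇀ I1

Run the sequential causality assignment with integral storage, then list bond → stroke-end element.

#1 stroke→J1  (Se1 (Se) sets effort on bond)
#2 stroke→J2  (prefer integral on C1)
#0 stroke→J1  (J2 effort already set via bond 2)
#3 stroke→I1  (only one flow-in slot at J1)

b0 stroke at J1
b1 stroke at J1
b2 stroke at J2
b3 stroke at I1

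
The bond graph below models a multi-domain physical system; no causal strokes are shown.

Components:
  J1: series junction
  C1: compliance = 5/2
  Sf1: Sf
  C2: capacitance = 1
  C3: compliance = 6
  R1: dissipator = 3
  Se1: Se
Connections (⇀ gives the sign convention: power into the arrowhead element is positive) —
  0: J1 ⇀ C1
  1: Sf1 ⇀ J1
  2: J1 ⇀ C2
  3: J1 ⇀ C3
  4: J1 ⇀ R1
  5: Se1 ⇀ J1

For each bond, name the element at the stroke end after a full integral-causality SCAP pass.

#0 →J1
#1 →Sf1
#2 →J1
#3 →J1
#4 →J1
#5 →J1

β1 stroke→Sf1  (Sf1 fixes flow; stroke at Sf1)
β5 stroke→J1  (Se1 fixes effort; stroke away)
β0 stroke→J1  (common-f at J1 fixed by 1)
β2 stroke→J1  (J1 flow already set via bond 1)
β3 stroke→J1  (J1 flow already set via bond 1)
β4 stroke→J1  (common-f at J1 fixed by 1)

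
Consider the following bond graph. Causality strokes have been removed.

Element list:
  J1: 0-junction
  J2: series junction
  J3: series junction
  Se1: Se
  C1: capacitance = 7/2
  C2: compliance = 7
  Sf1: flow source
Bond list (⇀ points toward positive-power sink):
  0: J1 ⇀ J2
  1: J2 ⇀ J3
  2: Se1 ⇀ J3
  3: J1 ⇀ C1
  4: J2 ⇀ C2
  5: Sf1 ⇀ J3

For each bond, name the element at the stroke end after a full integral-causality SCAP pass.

bond 0 stroke→J2
bond 1 stroke→J3
bond 2 stroke→J3
bond 3 stroke→J1
bond 4 stroke→J2
bond 5 stroke→Sf1

#2 →J3  (source Se1 imposes e)
#5 →Sf1  (source Sf1 imposes f)
#1 →J3  (common-f at J3 fixed by 5)
#0 →J2  (1-jn J2 has f-setter on 1)
#4 →J2  (common-f at J2 fixed by 1)
#3 →J1  (J1: last free bond brings effort in)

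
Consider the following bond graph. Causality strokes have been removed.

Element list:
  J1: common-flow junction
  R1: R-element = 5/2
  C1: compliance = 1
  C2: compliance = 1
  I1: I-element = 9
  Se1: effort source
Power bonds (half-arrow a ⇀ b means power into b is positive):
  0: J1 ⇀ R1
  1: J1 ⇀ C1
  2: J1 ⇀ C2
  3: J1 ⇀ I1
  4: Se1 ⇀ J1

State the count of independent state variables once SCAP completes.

bond 4 stroke→J1  (source Se1 imposes e)
bond 1 stroke→J1  (C1: C, integral causality)
bond 2 stroke→J1  (C2 outputs effort q/C2)
bond 3 stroke→I1  (I1 outputs flow p/I1)
bond 0 stroke→J1  (J1: bond 3 brought flow, rest push out)

3  (C1, C2, I1 all integral)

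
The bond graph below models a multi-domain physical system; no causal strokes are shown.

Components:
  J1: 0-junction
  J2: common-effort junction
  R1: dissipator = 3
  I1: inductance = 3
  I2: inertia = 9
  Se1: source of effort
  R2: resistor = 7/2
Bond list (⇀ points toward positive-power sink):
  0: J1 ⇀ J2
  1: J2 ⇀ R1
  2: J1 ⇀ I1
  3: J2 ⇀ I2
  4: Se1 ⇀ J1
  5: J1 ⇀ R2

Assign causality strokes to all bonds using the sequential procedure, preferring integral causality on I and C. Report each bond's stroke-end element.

#0 stroke→J2
#1 stroke→R1
#2 stroke→I1
#3 stroke→I2
#4 stroke→J1
#5 stroke→R2

#4 stroke at J1  (source Se1 imposes e)
#0 stroke at J2  (J1: bond 4 brought effort, rest push out)
#2 stroke at I1  (0-jn J1 has e-setter on 4)
#5 stroke at R2  (J1: bond 4 brought effort, rest push out)
#1 stroke at R1  (common-e at J2 fixed by 0)
#3 stroke at I2  (0-jn J2 has e-setter on 0)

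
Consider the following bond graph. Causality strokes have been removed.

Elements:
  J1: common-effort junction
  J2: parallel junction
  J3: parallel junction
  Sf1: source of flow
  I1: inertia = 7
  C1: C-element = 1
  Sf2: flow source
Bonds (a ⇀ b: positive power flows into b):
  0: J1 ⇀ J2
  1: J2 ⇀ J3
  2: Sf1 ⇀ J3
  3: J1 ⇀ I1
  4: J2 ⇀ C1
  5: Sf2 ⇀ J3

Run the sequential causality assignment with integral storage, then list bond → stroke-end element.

β2 |Sf1  (source Sf1 imposes f)
β5 |Sf2  (Sf2: flow source, stroke at near end)
β1 |J3  (J3 needs exactly one e-in)
β3 |I1  (I1 outputs flow p/I1)
β0 |J1  (closing 0-jn rule on J1)
β4 |J2  (J2: last free bond brings effort in)

bond 0 →J1
bond 1 →J3
bond 2 →Sf1
bond 3 →I1
bond 4 →J2
bond 5 →Sf2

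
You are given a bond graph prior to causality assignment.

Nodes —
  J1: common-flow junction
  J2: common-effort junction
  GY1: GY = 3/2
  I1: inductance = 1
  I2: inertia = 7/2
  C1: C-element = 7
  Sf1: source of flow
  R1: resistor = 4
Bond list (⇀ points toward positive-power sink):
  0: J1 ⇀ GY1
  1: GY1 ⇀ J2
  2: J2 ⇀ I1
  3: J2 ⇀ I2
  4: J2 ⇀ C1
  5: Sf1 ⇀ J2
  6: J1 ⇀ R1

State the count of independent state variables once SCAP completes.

bond 5 stroke→Sf1  (Sf1 fixes flow; stroke at Sf1)
bond 2 stroke→I1  (I1 outputs flow p/I1)
bond 3 stroke→I2  (I2: I, integral causality)
bond 4 stroke→J2  (C1 integral (e out))
bond 1 stroke→GY1  (J2 effort already set via bond 4)
bond 0 stroke→GY1  (GY GY1: same side as bond 1)
bond 6 stroke→J1  (1-jn J1 has f-setter on 0)

3  (C1, I1, I2 all integral)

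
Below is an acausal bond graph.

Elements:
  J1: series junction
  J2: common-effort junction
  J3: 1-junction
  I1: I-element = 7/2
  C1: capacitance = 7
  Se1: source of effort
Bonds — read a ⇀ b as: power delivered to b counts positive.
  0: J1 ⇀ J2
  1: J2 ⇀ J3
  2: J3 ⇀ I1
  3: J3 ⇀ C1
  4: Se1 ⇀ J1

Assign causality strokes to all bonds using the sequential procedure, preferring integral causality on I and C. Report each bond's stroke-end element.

b0 →J2
b1 →J3
b2 →I1
b3 →J3
b4 →J1

bond 4 stroke at J1  (source Se1 imposes e)
bond 0 stroke at J2  (J1: last free bond brings flow in)
bond 1 stroke at J3  (common-e at J2 fixed by 0)
bond 2 stroke at I1  (I1 outputs flow p/I1)
bond 3 stroke at J3  (common-f at J3 fixed by 2)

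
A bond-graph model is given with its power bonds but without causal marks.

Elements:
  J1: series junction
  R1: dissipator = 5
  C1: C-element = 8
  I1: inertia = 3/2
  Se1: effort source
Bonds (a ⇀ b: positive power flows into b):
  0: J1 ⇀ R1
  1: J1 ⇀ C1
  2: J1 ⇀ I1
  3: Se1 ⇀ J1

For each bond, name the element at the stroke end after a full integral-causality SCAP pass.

#0 stroke→J1
#1 stroke→J1
#2 stroke→I1
#3 stroke→J1

β3 stroke at J1  (Se1 (Se) sets effort on bond)
β1 stroke at J1  (C1 outputs effort q/C1)
β2 stroke at I1  (prefer integral on I1)
β0 stroke at J1  (J1 flow already set via bond 2)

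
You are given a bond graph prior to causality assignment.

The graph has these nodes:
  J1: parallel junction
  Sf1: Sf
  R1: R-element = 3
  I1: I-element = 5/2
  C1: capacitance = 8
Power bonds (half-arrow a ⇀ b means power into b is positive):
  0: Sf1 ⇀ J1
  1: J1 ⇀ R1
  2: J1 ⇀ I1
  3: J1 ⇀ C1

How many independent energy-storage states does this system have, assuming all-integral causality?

b0 →Sf1  (Sf1 fixes flow; stroke at Sf1)
b2 →I1  (prefer integral on I1)
b3 →J1  (C1: C, integral causality)
b1 →R1  (0-jn J1 has e-setter on 3)

2  (C1, I1 all integral)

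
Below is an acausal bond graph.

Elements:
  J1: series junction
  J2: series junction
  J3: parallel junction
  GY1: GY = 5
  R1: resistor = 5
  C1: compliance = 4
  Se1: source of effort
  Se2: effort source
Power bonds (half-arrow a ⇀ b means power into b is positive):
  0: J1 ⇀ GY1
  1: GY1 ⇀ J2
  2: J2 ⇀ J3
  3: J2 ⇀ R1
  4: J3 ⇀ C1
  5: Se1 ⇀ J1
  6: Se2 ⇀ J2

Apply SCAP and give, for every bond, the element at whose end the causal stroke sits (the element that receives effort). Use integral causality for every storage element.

bond 0 stroke→GY1
bond 1 stroke→GY1
bond 2 stroke→J2
bond 3 stroke→J2
bond 4 stroke→J3
bond 5 stroke→J1
bond 6 stroke→J2

#5 →J1  (Se1: effort source, stroke at far end)
#6 →J2  (Se2 (Se) sets effort on bond)
#0 →GY1  (J1 needs exactly one f-in)
#1 →GY1  (GY GY1: same side as bond 0)
#2 →J2  (1-jn J2 has f-setter on 1)
#3 →J2  (common-f at J2 fixed by 1)
#4 →J3  (closing 0-jn rule on J3)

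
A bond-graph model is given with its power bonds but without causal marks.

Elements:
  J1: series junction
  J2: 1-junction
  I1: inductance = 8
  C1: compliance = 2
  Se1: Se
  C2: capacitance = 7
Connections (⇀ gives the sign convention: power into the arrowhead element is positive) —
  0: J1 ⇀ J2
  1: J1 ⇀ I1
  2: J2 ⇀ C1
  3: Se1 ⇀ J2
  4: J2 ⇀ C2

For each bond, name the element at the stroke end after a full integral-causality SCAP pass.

bond 3 stroke at J2  (source Se1 imposes e)
bond 1 stroke at I1  (I1 integral (f out))
bond 0 stroke at J1  (common-f at J1 fixed by 1)
bond 2 stroke at J2  (common-f at J2 fixed by 0)
bond 4 stroke at J2  (common-f at J2 fixed by 0)

b0 |J1
b1 |I1
b2 |J2
b3 |J2
b4 |J2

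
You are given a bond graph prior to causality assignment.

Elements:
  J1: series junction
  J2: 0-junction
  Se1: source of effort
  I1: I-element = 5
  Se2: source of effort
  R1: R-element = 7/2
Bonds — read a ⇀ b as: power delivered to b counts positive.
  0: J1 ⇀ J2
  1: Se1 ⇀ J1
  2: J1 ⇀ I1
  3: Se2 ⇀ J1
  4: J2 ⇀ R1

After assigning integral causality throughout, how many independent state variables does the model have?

bond 1 stroke at J1  (Se1: effort source, stroke at far end)
bond 3 stroke at J1  (source Se2 imposes e)
bond 2 stroke at I1  (I1 integral (f out))
bond 0 stroke at J1  (common-f at J1 fixed by 2)
bond 4 stroke at J2  (only one effort-in slot at J2)

1  (I1 all integral)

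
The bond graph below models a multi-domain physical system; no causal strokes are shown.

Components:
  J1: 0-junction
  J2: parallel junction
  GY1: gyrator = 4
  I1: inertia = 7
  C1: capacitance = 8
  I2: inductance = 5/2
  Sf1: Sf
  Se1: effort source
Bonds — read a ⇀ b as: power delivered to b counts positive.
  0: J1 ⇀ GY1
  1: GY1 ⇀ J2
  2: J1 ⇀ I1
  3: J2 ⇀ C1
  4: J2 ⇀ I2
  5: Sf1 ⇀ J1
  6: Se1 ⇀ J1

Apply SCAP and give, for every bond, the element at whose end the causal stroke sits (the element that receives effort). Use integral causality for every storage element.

#5 |Sf1  (Sf1: flow source, stroke at near end)
#6 |J1  (Se1 fixes effort; stroke away)
#0 |GY1  (J1 effort already set via bond 6)
#2 |I1  (J1 effort already set via bond 6)
#1 |GY1  (through GY1, causality inverts; strokes same side of GY1)
#3 |J2  (prefer integral on C1)
#4 |I2  (J2: bond 3 brought effort, rest push out)

#0 |GY1
#1 |GY1
#2 |I1
#3 |J2
#4 |I2
#5 |Sf1
#6 |J1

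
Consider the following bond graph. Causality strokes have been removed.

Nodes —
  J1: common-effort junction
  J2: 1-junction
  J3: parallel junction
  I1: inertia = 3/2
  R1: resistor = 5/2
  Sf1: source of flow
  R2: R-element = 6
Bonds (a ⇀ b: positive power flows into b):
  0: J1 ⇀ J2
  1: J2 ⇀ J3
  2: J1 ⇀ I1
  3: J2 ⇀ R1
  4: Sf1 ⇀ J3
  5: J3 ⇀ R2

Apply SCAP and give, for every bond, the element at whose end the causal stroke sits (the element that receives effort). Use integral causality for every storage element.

bond 0 |J1
bond 1 |J2
bond 2 |I1
bond 3 |J2
bond 4 |Sf1
bond 5 |J3

bond 4 →Sf1  (Sf1: flow source, stroke at near end)
bond 2 →I1  (prefer integral on I1)
bond 0 →J1  (closing 0-jn rule on J1)
bond 1 →J2  (1-jn J2 has f-setter on 0)
bond 3 →J2  (common-f at J2 fixed by 0)
bond 5 →J3  (only one effort-in slot at J3)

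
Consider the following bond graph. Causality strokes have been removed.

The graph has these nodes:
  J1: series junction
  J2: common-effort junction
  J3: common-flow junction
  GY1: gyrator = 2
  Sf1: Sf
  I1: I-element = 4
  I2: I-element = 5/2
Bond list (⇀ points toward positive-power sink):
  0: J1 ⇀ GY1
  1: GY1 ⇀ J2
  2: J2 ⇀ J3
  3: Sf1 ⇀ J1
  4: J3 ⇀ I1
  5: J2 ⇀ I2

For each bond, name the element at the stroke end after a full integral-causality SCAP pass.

bond 0 →J1
bond 1 →J2
bond 2 →J3
bond 3 →Sf1
bond 4 →I1
bond 5 →I2

bond 3 |Sf1  (Sf1: flow source, stroke at near end)
bond 0 |J1  (common-f at J1 fixed by 3)
bond 1 |J2  (GY1: gyrator matches bond 0)
bond 2 |J3  (J2: bond 1 brought effort, rest push out)
bond 5 |I2  (0-jn J2 has e-setter on 1)
bond 4 |I1  (closing 1-jn rule on J3)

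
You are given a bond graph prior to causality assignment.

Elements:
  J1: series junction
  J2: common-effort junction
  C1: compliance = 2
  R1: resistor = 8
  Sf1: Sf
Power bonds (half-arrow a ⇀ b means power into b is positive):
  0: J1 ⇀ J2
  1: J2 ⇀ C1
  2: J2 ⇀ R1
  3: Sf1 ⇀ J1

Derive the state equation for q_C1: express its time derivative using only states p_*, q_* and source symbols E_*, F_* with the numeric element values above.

#3 |Sf1  (Sf1 fixes flow; stroke at Sf1)
#0 |J1  (J1: bond 3 brought flow, rest push out)
#1 |J2  (C1 outputs effort q/C1)
#2 |R1  (J2 effort already set via bond 1)

dq_C1/dt = F_Sf1 - q_C1/16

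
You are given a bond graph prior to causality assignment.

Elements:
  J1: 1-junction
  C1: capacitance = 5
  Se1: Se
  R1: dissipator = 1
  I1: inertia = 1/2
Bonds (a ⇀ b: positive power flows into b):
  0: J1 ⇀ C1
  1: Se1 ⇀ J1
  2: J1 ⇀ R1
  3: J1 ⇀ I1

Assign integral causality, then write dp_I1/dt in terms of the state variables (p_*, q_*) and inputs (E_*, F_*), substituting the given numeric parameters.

dp_I1/dt = E_Se1 - 2*p_I1 - q_C1/5

#1 |J1  (Se1 (Se) sets effort on bond)
#0 |J1  (C1 outputs effort q/C1)
#3 |I1  (I1 outputs flow p/I1)
#2 |J1  (1-jn J1 has f-setter on 3)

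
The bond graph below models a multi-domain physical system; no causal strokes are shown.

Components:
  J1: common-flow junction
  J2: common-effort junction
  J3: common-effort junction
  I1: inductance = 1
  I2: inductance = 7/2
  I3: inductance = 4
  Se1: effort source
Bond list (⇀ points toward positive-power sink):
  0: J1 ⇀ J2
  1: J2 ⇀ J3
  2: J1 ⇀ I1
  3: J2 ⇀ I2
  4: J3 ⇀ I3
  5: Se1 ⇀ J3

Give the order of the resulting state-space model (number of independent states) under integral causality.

3  (I1, I2, I3 all integral)

bond 5 →J3  (Se1: effort source, stroke at far end)
bond 1 →J2  (common-e at J3 fixed by 5)
bond 4 →I3  (0-jn J3 has e-setter on 5)
bond 0 →J1  (J2: bond 1 brought effort, rest push out)
bond 3 →I2  (0-jn J2 has e-setter on 1)
bond 2 →I1  (closing 1-jn rule on J1)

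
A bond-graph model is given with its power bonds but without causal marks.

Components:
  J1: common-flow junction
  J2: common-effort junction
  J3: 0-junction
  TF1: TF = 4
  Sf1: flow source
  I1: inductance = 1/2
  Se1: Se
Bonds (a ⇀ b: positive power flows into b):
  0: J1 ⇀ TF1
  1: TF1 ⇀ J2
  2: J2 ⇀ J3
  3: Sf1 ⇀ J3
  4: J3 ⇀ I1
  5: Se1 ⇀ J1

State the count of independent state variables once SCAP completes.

1  (I1 all integral)

#3 →Sf1  (Sf1 fixes flow; stroke at Sf1)
#5 →J1  (Se1 (Se) sets effort on bond)
#0 →TF1  (closing 1-jn rule on J1)
#1 →J2  (TF TF1: opposite of bond 0)
#2 →J3  (common-e at J2 fixed by 1)
#4 →I1  (0-jn J3 has e-setter on 2)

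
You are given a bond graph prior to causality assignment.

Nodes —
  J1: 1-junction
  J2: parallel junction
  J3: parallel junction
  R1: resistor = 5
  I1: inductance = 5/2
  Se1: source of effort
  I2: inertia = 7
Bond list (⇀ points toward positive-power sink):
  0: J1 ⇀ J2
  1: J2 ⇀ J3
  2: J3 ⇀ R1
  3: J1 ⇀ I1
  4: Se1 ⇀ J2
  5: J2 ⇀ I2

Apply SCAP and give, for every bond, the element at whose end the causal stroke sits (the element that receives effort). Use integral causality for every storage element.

#4 stroke→J2  (Se1 (Se) sets effort on bond)
#0 stroke→J1  (J2 effort already set via bond 4)
#1 stroke→J3  (0-jn J2 has e-setter on 4)
#5 stroke→I2  (J2 effort already set via bond 4)
#2 stroke→R1  (J3: bond 1 brought effort, rest push out)
#3 stroke→I1  (closing 1-jn rule on J1)

#0 stroke at J1
#1 stroke at J3
#2 stroke at R1
#3 stroke at I1
#4 stroke at J2
#5 stroke at I2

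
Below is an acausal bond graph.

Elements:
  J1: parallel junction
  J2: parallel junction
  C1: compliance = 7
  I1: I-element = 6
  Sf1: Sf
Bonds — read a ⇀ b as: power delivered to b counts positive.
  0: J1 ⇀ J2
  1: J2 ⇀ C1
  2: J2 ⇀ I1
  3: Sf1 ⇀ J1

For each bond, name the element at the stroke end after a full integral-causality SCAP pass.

b0 →J1
b1 →J2
b2 →I1
b3 →Sf1

b3 →Sf1  (source Sf1 imposes f)
b0 →J1  (J1 needs exactly one e-in)
b1 →J2  (C1 outputs effort q/C1)
b2 →I1  (J2: bond 1 brought effort, rest push out)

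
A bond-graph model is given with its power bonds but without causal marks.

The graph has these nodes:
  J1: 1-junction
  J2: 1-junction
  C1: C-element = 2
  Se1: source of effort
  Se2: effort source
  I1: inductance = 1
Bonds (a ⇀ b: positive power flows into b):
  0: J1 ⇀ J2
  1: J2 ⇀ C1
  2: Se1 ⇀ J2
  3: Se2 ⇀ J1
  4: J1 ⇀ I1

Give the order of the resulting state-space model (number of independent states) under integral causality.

β2 stroke at J2  (Se1: effort source, stroke at far end)
β3 stroke at J1  (Se2 (Se) sets effort on bond)
β1 stroke at J2  (C1: C, integral causality)
β0 stroke at J1  (only one flow-in slot at J2)
β4 stroke at I1  (J1 needs exactly one f-in)

2  (C1, I1 all integral)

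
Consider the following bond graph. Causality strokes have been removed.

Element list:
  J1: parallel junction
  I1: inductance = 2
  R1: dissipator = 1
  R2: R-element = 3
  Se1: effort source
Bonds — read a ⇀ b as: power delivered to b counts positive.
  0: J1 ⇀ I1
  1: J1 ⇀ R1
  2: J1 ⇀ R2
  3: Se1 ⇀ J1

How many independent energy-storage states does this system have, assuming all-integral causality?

#3 stroke→J1  (Se1 (Se) sets effort on bond)
#0 stroke→I1  (J1 effort already set via bond 3)
#1 stroke→R1  (J1: bond 3 brought effort, rest push out)
#2 stroke→R2  (J1: bond 3 brought effort, rest push out)

1  (I1 all integral)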